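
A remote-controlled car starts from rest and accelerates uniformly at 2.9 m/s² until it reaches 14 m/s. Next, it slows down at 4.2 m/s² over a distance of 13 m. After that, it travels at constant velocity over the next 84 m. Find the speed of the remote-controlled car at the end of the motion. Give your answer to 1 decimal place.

Phase 1 (accelerating): v₀ = 0 m/s, a = 2.9 m/s².
v = v₀ + at → t = (14 − 0) / 2.9 = 4.83 s
v² = v₀² + 2aΔx → Δx = (14² − 0²)/(2·2.9) = 33.8 m

Phase 2 (decelerating): v₀ = 14.0 m/s, a = -4.2 m/s².
v² = v₀² + 2aΔx = 14.0² + 2·-4.2·13 = 86.8 → v = 9.32 m/s
t = (v − v₀)/a = (9.32 − 14.0)/-4.2 = 1.12 s

Phase 3 (constant speed): v₀ = 9.32 m/s, a = 0 m/s².
Constant speed: t = d/v = 84/9.32 = 9.02 s
Final speed = 9.32 m/s

9.3 m/s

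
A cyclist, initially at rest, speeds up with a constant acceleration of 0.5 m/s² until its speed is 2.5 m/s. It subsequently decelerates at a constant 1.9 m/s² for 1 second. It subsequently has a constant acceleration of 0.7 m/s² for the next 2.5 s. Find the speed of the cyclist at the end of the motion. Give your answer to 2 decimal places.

2.35 m/s

Phase 1 (accelerating): v₀ = 0 m/s, a = 0.5 m/s².
v = v₀ + at → t = (2.5 − 0) / 0.5 = 5.00 s
v² = v₀² + 2aΔx → Δx = (2.5² − 0²)/(2·0.5) = 6.25 m

Phase 2 (decelerating): v₀ = 2.50 m/s, a = -1.9 m/s².
v = v₀ + at = 2.50 + (-1.9)(1) = 0.600 m/s
Δx = v₀t + ½at² = 2.50·1 + 0.5·-1.9·1² = 1.55 m

Phase 3 (accelerating): v₀ = 0.600 m/s, a = 0.7 m/s².
v = v₀ + at = 0.600 + (0.7)(2.5) = 2.35 m/s
Δx = v₀t + ½at² = 0.600·2.5 + 0.5·0.7·2.5² = 3.69 m
Final speed = 2.35 m/s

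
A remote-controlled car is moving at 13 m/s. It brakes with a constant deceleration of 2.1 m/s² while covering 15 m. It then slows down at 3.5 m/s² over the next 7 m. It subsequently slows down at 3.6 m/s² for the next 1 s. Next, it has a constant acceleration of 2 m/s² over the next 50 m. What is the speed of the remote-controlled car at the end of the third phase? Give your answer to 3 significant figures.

3.95 m/s

Phase 1 (decelerating): v₀ = 13.0 m/s, a = -2.1 m/s².
v² = v₀² + 2aΔx = 13.0² + 2·-2.1·15 = 106 → v = 10.3 m/s
t = (v − v₀)/a = (10.3 − 13.0)/-2.1 = 1.29 s

Phase 2 (decelerating): v₀ = 10.3 m/s, a = -3.5 m/s².
v² = v₀² + 2aΔx = 10.3² + 2·-3.5·7 = 57.0 → v = 7.55 m/s
t = (v − v₀)/a = (7.55 − 10.3)/-3.5 = 0.785 s

Phase 3 (decelerating): v₀ = 7.55 m/s, a = -3.6 m/s².
v = v₀ + at = 7.55 + (-3.6)(1) = 3.95 m/s
Δx = v₀t + ½at² = 7.55·1 + 0.5·-3.6·1² = 5.75 m
Speed at end of phase 3 = 3.95 m/s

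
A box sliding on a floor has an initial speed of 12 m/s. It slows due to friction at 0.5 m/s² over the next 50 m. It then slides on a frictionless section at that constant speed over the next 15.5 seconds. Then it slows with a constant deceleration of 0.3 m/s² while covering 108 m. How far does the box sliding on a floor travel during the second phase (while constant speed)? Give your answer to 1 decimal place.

Phase 1 (decelerating): v₀ = 12.0 m/s, a = -0.5 m/s².
v² = v₀² + 2aΔx = 12.0² + 2·-0.5·50 = 94.0 → v = 9.70 m/s
t = (v − v₀)/a = (9.70 − 12.0)/-0.5 = 4.61 s

Phase 2 (constant speed): v₀ = 9.70 m/s, a = 0 m/s².
v = v₀ + at = 9.70 + (0)(15.5) = 9.70 m/s
Δx = v₀t + ½at² = 9.70·15.5 + 0.5·0·15.5² = 150 m
Distance in phase 2 = 150 m

150.3 m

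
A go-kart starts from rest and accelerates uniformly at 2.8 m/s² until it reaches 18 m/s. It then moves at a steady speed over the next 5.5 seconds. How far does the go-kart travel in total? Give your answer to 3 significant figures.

Phase 1 (accelerating): v₀ = 0 m/s, a = 2.8 m/s².
v = v₀ + at → t = (18 − 0) / 2.8 = 6.43 s
v² = v₀² + 2aΔx → Δx = (18² − 0²)/(2·2.8) = 57.9 m

Phase 2 (constant speed): v₀ = 18.0 m/s, a = 0 m/s².
v = v₀ + at = 18.0 + (0)(5.5) = 18.0 m/s
Δx = v₀t + ½at² = 18.0·5.5 + 0.5·0·5.5² = 99.0 m
Total distance = 57.9 + 99.0 = 157 m

157 m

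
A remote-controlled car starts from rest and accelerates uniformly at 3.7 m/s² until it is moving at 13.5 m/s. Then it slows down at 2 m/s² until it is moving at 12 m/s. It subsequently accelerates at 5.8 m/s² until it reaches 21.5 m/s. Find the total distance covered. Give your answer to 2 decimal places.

61.63 m

Phase 1 (accelerating): v₀ = 0 m/s, a = 3.7 m/s².
v = v₀ + at → t = (13.5 − 0) / 3.7 = 3.65 s
v² = v₀² + 2aΔx → Δx = (13.5² − 0²)/(2·3.7) = 24.6 m

Phase 2 (decelerating): v₀ = 13.5 m/s, a = -2 m/s².
v = v₀ + at → t = (12 − 13.5) / -2 = 0.750 s
v² = v₀² + 2aΔx → Δx = (12² − 13.5²)/(2·-2) = 9.56 m

Phase 3 (accelerating): v₀ = 12.0 m/s, a = 5.8 m/s².
v = v₀ + at → t = (21.5 − 12.0) / 5.8 = 1.64 s
v² = v₀² + 2aΔx → Δx = (21.5² − 12.0²)/(2·5.8) = 27.4 m
Total distance = 24.6 + 9.56 + 27.4 = 61.6 m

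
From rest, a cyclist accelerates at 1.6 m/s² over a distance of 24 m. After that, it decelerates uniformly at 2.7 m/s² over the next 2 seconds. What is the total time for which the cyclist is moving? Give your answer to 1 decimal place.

7.5 s

Phase 1 (accelerating): v₀ = 0 m/s, a = 1.6 m/s².
v² = v₀² + 2aΔx = 0² + 2·1.6·24 = 76.8 → v = 8.76 m/s
t = (v − v₀)/a = (8.76 − 0)/1.6 = 5.48 s

Phase 2 (decelerating): v₀ = 8.76 m/s, a = -2.7 m/s².
v = v₀ + at = 8.76 + (-2.7)(2) = 3.36 m/s
Δx = v₀t + ½at² = 8.76·2 + 0.5·-2.7·2² = 12.1 m
Total time = 5.48 + 2.00 = 7.48 s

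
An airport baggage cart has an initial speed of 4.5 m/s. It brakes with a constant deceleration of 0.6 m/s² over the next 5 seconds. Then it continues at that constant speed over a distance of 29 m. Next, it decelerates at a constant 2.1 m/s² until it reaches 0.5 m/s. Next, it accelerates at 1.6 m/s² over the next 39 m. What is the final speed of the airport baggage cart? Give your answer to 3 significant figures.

Phase 1 (decelerating): v₀ = 4.50 m/s, a = -0.6 m/s².
v = v₀ + at = 4.50 + (-0.6)(5) = 1.50 m/s
Δx = v₀t + ½at² = 4.50·5 + 0.5·-0.6·5² = 15.0 m

Phase 2 (constant speed): v₀ = 1.50 m/s, a = 0 m/s².
Constant speed: t = d/v = 29/1.50 = 19.3 s

Phase 3 (decelerating): v₀ = 1.50 m/s, a = -2.1 m/s².
v = v₀ + at → t = (0.5 − 1.50) / -2.1 = 0.476 s
v² = v₀² + 2aΔx → Δx = (0.5² − 1.50²)/(2·-2.1) = 0.476 m

Phase 4 (accelerating): v₀ = 0.500 m/s, a = 1.6 m/s².
v² = v₀² + 2aΔx = 0.500² + 2·1.6·39 = 125 → v = 11.2 m/s
t = (v − v₀)/a = (11.2 − 0.500)/1.6 = 6.68 s
Final speed = 11.2 m/s

11.2 m/s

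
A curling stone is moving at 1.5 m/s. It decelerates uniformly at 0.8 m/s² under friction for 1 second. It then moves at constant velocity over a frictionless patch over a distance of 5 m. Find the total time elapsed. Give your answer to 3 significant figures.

8.14 s

Phase 1 (decelerating): v₀ = 1.50 m/s, a = -0.8 m/s².
v = v₀ + at = 1.50 + (-0.8)(1) = 0.700 m/s
Δx = v₀t + ½at² = 1.50·1 + 0.5·-0.8·1² = 1.10 m

Phase 2 (constant speed): v₀ = 0.700 m/s, a = 0 m/s².
Constant speed: t = d/v = 5/0.700 = 7.14 s
Total time = 1.00 + 7.14 = 8.14 s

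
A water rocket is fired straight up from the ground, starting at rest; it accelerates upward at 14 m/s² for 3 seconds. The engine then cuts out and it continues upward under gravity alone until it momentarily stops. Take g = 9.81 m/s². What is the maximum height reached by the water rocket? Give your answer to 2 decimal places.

152.91 m

Phase 1 (powered ascent): v₀ = 0 m/s, a = 14 m/s².
v = v₀ + at = 0 + (14)(3) = 42.0 m/s
Δx = v₀t + ½at² = 0·3 + 0.5·14·3² = 63.0 m

Phase 2 (coasting upward): v₀ = 42.0 m/s, a = -9.81 m/s².
v = v₀ + at → t = (0 − 42.0) / -9.81 = 4.28 s
v² = v₀² + 2aΔx → Δx = (0² − 42.0²)/(2·-9.81) = 89.9 m
Maximum height = 63.0 + 89.9 = 153 m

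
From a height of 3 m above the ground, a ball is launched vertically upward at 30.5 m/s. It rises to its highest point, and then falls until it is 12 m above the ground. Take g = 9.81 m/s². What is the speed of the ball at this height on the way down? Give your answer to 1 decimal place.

Phase 1 (rising): v₀ = 30.5 m/s, a = -9.81 m/s².
v = v₀ + at → t = (0 − 30.5) / -9.81 = 3.11 s
v² = v₀² + 2aΔx → Δx = (0² − 30.5²)/(2·-9.81) = 47.4 m

Phase 2 (falling): v₀ = 0 m/s, a = -9.81 m/s².
Falls 38.4 m from rest: t = √(2·38.4/9.81) = 2.80 s; v = g·t = 27.5 m/s.
Final speed = 27.5 m/s

27.5 m/s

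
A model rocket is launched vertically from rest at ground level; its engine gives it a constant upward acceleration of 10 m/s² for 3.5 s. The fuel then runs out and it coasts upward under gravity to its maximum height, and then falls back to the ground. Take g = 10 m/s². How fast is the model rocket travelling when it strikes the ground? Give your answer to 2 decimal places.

Phase 1 (powered ascent): v₀ = 0 m/s, a = 10 m/s².
v = v₀ + at = 0 + (10)(3.5) = 35.0 m/s
Δx = v₀t + ½at² = 0·3.5 + 0.5·10·3.5² = 61.2 m

Phase 2 (coasting upward): v₀ = 35.0 m/s, a = -10 m/s².
v = v₀ + at → t = (0 − 35.0) / -10 = 3.50 s
v² = v₀² + 2aΔx → Δx = (0² − 35.0²)/(2·-10) = 61.2 m

Phase 3 (free fall): v₀ = 0 m/s, a = -10 m/s².
Falls 122 m from rest: t = √(2·122/10) = 4.95 s; v = g·t = 49.5 m/s.
Impact speed = 49.5 m/s

49.50 m/s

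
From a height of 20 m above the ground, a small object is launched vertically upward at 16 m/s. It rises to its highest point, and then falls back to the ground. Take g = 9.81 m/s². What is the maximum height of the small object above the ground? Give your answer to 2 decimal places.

Phase 1 (rising): v₀ = 16.0 m/s, a = -9.81 m/s².
v = v₀ + at → t = (0 − 16.0) / -9.81 = 1.63 s
v² = v₀² + 2aΔx → Δx = (0² − 16.0²)/(2·-9.81) = 13.0 m
Maximum height = 20 + 13.0 = 33.0 m

33.05 m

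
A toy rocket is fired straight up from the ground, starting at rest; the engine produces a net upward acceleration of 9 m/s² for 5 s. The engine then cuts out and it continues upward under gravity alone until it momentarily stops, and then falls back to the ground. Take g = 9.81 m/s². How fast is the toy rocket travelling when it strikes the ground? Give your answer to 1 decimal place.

65.1 m/s

Phase 1 (powered ascent): v₀ = 0 m/s, a = 9 m/s².
v = v₀ + at = 0 + (9)(5) = 45.0 m/s
Δx = v₀t + ½at² = 0·5 + 0.5·9·5² = 112 m

Phase 2 (coasting upward): v₀ = 45.0 m/s, a = -9.81 m/s².
v = v₀ + at → t = (0 − 45.0) / -9.81 = 4.59 s
v² = v₀² + 2aΔx → Δx = (0² − 45.0²)/(2·-9.81) = 103 m

Phase 3 (free fall): v₀ = 0 m/s, a = -9.81 m/s².
Falls 216 m from rest: t = √(2·216/9.81) = 6.63 s; v = g·t = 65.1 m/s.
Impact speed = 65.1 m/s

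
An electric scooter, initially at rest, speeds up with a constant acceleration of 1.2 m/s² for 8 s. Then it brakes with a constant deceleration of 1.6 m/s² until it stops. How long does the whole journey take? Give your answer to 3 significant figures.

14.0 s

Phase 1 (accelerating): v₀ = 0 m/s, a = 1.2 m/s².
v = v₀ + at = 0 + (1.2)(8) = 9.60 m/s
Δx = v₀t + ½at² = 0·8 + 0.5·1.2·8² = 38.4 m

Phase 2 (decelerating): v₀ = 9.60 m/s, a = -1.6 m/s².
v = v₀ + at → t = (0 − 9.60) / -1.6 = 6.00 s
v² = v₀² + 2aΔx → Δx = (0² − 9.60²)/(2·-1.6) = 28.8 m
Total time = 8.00 + 6.00 = 14.0 s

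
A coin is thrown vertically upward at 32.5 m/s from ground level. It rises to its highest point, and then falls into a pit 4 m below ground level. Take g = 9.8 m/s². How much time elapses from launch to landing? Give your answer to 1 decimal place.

6.8 s

Phase 1 (rising): v₀ = 32.5 m/s, a = -9.8 m/s².
v = v₀ + at → t = (0 − 32.5) / -9.8 = 3.32 s
v² = v₀² + 2aΔx → Δx = (0² − 32.5²)/(2·-9.8) = 53.9 m

Phase 2 (falling): v₀ = 0 m/s, a = -9.8 m/s².
Falls 57.9 m from rest: t = √(2·57.9/9.8) = 3.44 s; v = g·t = 33.7 m/s.
Total time = 3.32 + 3.44 = 6.75 s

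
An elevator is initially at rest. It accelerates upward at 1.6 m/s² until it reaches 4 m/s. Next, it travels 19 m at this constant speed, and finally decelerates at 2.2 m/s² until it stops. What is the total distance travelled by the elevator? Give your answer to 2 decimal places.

Phase 1 (accelerating): v₀ = 0 m/s, a = 1.6 m/s².
v = v₀ + at → t = (4 − 0) / 1.6 = 2.50 s
v² = v₀² + 2aΔx → Δx = (4² − 0²)/(2·1.6) = 5.00 m

Phase 2 (constant speed): v₀ = 4.00 m/s, a = 0 m/s².
Constant speed: t = d/v = 19/4.00 = 4.75 s

Phase 3 (decelerating): v₀ = 4.00 m/s, a = -2.2 m/s².
v = v₀ + at → t = (0 − 4.00) / -2.2 = 1.82 s
v² = v₀² + 2aΔx → Δx = (0² − 4.00²)/(2·-2.2) = 3.64 m
Total distance = 5.00 + 19.0 + 3.64 = 27.6 m

27.64 m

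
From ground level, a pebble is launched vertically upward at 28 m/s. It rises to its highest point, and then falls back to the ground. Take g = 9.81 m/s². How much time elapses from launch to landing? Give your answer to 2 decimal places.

5.71 s

Phase 1 (rising): v₀ = 28.0 m/s, a = -9.81 m/s².
v = v₀ + at → t = (0 − 28.0) / -9.81 = 2.85 s
v² = v₀² + 2aΔx → Δx = (0² − 28.0²)/(2·-9.81) = 40.0 m

Phase 2 (falling): v₀ = 0 m/s, a = -9.81 m/s².
Falls 40.0 m from rest: t = √(2·40.0/9.81) = 2.85 s; v = g·t = 28.0 m/s.
Total time = 2.85 + 2.85 = 5.71 s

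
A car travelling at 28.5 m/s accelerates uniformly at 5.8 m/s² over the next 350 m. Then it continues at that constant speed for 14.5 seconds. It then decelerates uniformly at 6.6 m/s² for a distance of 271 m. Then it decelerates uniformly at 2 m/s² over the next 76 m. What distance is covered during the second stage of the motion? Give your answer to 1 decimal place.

1012.1 m

Phase 1 (accelerating): v₀ = 28.5 m/s, a = 5.8 m/s².
v² = v₀² + 2aΔx = 28.5² + 2·5.8·350 = 4870 → v = 69.8 m/s
t = (v − v₀)/a = (69.8 − 28.5)/5.8 = 7.12 s

Phase 2 (constant speed): v₀ = 69.8 m/s, a = 0 m/s².
v = v₀ + at = 69.8 + (0)(14.5) = 69.8 m/s
Δx = v₀t + ½at² = 69.8·14.5 + 0.5·0·14.5² = 1010 m
Distance in phase 2 = 1010 m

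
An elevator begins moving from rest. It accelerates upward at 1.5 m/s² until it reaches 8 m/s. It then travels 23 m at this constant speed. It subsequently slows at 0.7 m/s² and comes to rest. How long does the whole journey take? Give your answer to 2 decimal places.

Phase 1 (accelerating): v₀ = 0 m/s, a = 1.5 m/s².
v = v₀ + at → t = (8 − 0) / 1.5 = 5.33 s
v² = v₀² + 2aΔx → Δx = (8² − 0²)/(2·1.5) = 21.3 m

Phase 2 (constant speed): v₀ = 8.00 m/s, a = 0 m/s².
Constant speed: t = d/v = 23/8.00 = 2.88 s

Phase 3 (decelerating): v₀ = 8.00 m/s, a = -0.7 m/s².
v = v₀ + at → t = (0 − 8.00) / -0.7 = 11.4 s
v² = v₀² + 2aΔx → Δx = (0² − 8.00²)/(2·-0.7) = 45.7 m
Total time = 5.33 + 2.88 + 11.4 = 19.6 s

19.64 s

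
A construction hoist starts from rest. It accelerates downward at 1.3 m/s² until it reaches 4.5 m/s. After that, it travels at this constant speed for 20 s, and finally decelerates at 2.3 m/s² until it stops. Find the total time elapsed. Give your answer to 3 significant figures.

Phase 1 (accelerating): v₀ = 0 m/s, a = 1.3 m/s².
v = v₀ + at → t = (4.5 − 0) / 1.3 = 3.46 s
v² = v₀² + 2aΔx → Δx = (4.5² − 0²)/(2·1.3) = 7.79 m

Phase 2 (constant speed): v₀ = 4.50 m/s, a = 0 m/s².
v = v₀ + at = 4.50 + (0)(20) = 4.50 m/s
Δx = v₀t + ½at² = 4.50·20 + 0.5·0·20² = 90.0 m

Phase 3 (decelerating): v₀ = 4.50 m/s, a = -2.3 m/s².
v = v₀ + at → t = (0 − 4.50) / -2.3 = 1.96 s
v² = v₀² + 2aΔx → Δx = (0² − 4.50²)/(2·-2.3) = 4.40 m
Total time = 3.46 + 20.0 + 1.96 = 25.4 s

25.4 s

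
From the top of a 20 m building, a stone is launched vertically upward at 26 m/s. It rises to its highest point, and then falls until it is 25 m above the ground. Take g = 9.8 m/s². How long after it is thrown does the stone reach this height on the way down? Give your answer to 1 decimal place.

Phase 1 (rising): v₀ = 26.0 m/s, a = -9.8 m/s².
v = v₀ + at → t = (0 − 26.0) / -9.8 = 2.65 s
v² = v₀² + 2aΔx → Δx = (0² − 26.0²)/(2·-9.8) = 34.5 m

Phase 2 (falling): v₀ = 0 m/s, a = -9.8 m/s².
Falls 29.5 m from rest: t = √(2·29.5/9.8) = 2.45 s; v = g·t = 24.0 m/s.
Total time = 2.65 + 2.45 = 5.11 s

5.1 s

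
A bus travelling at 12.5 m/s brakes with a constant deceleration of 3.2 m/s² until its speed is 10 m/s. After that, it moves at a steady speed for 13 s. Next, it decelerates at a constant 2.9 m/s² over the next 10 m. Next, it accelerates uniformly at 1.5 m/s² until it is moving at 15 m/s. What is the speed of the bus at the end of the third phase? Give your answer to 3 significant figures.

6.48 m/s

Phase 1 (decelerating): v₀ = 12.5 m/s, a = -3.2 m/s².
v = v₀ + at → t = (10 − 12.5) / -3.2 = 0.781 s
v² = v₀² + 2aΔx → Δx = (10² − 12.5²)/(2·-3.2) = 8.79 m

Phase 2 (constant speed): v₀ = 10.0 m/s, a = 0 m/s².
v = v₀ + at = 10.0 + (0)(13) = 10.0 m/s
Δx = v₀t + ½at² = 10.0·13 + 0.5·0·13² = 130 m

Phase 3 (decelerating): v₀ = 10.0 m/s, a = -2.9 m/s².
v² = v₀² + 2aΔx = 10.0² + 2·-2.9·10 = 42.0 → v = 6.48 m/s
t = (v − v₀)/a = (6.48 − 10.0)/-2.9 = 1.21 s
Speed at end of phase 3 = 6.48 m/s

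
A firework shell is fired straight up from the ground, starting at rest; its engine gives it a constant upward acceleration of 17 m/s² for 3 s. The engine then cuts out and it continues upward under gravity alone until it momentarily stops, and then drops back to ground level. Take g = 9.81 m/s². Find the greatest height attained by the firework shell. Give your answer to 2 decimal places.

209.07 m

Phase 1 (powered ascent): v₀ = 0 m/s, a = 17 m/s².
v = v₀ + at = 0 + (17)(3) = 51.0 m/s
Δx = v₀t + ½at² = 0·3 + 0.5·17·3² = 76.5 m

Phase 2 (coasting upward): v₀ = 51.0 m/s, a = -9.81 m/s².
v = v₀ + at → t = (0 − 51.0) / -9.81 = 5.20 s
v² = v₀² + 2aΔx → Δx = (0² − 51.0²)/(2·-9.81) = 133 m
Maximum height = 76.5 + 133 = 209 m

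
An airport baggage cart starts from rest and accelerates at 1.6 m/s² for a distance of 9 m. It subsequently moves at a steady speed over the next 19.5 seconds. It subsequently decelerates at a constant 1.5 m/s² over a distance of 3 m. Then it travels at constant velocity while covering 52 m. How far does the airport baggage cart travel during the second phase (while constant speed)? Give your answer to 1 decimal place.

Phase 1 (accelerating): v₀ = 0 m/s, a = 1.6 m/s².
v² = v₀² + 2aΔx = 0² + 2·1.6·9 = 28.8 → v = 5.37 m/s
t = (v − v₀)/a = (5.37 − 0)/1.6 = 3.35 s

Phase 2 (constant speed): v₀ = 5.37 m/s, a = 0 m/s².
v = v₀ + at = 5.37 + (0)(19.5) = 5.37 m/s
Δx = v₀t + ½at² = 5.37·19.5 + 0.5·0·19.5² = 105 m
Distance in phase 2 = 105 m

104.6 m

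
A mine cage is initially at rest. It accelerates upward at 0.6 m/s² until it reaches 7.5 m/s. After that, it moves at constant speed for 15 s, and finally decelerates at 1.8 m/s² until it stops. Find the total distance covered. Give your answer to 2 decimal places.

175.00 m

Phase 1 (accelerating): v₀ = 0 m/s, a = 0.6 m/s².
v = v₀ + at → t = (7.5 − 0) / 0.6 = 12.5 s
v² = v₀² + 2aΔx → Δx = (7.5² − 0²)/(2·0.6) = 46.9 m

Phase 2 (constant speed): v₀ = 7.50 m/s, a = 0 m/s².
v = v₀ + at = 7.50 + (0)(15) = 7.50 m/s
Δx = v₀t + ½at² = 7.50·15 + 0.5·0·15² = 112 m

Phase 3 (decelerating): v₀ = 7.50 m/s, a = -1.8 m/s².
v = v₀ + at → t = (0 − 7.50) / -1.8 = 4.17 s
v² = v₀² + 2aΔx → Δx = (0² − 7.50²)/(2·-1.8) = 15.6 m
Total distance = 46.9 + 112 + 15.6 = 175 m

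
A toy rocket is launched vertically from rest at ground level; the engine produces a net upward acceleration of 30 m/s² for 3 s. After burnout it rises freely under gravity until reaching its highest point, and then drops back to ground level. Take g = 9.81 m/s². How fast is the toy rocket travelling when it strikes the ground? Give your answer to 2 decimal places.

103.68 m/s

Phase 1 (powered ascent): v₀ = 0 m/s, a = 30 m/s².
v = v₀ + at = 0 + (30)(3) = 90.0 m/s
Δx = v₀t + ½at² = 0·3 + 0.5·30·3² = 135 m

Phase 2 (coasting upward): v₀ = 90.0 m/s, a = -9.81 m/s².
v = v₀ + at → t = (0 − 90.0) / -9.81 = 9.17 s
v² = v₀² + 2aΔx → Δx = (0² − 90.0²)/(2·-9.81) = 413 m

Phase 3 (free fall): v₀ = 0 m/s, a = -9.81 m/s².
Falls 548 m from rest: t = √(2·548/9.81) = 10.6 s; v = g·t = 104 m/s.
Impact speed = 104 m/s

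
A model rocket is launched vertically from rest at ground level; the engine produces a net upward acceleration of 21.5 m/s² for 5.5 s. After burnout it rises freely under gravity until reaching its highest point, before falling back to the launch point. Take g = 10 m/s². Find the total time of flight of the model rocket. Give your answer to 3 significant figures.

31.6 s

Phase 1 (powered ascent): v₀ = 0 m/s, a = 21.5 m/s².
v = v₀ + at = 0 + (21.5)(5.5) = 118 m/s
Δx = v₀t + ½at² = 0·5.5 + 0.5·21.5·5.5² = 325 m

Phase 2 (coasting upward): v₀ = 118 m/s, a = -10 m/s².
v = v₀ + at → t = (0 − 118) / -10 = 11.8 s
v² = v₀² + 2aΔx → Δx = (0² − 118²)/(2·-10) = 699 m

Phase 3 (free fall): v₀ = 0 m/s, a = -10 m/s².
Falls 1020 m from rest: t = √(2·1020/10) = 14.3 s; v = g·t = 143 m/s.
Total time = 5.50 + 11.8 + 14.3 = 31.6 s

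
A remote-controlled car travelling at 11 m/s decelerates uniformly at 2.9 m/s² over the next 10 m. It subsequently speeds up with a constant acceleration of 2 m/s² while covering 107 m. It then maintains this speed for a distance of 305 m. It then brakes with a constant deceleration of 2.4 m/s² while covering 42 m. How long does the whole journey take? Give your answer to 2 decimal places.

24.08 s

Phase 1 (decelerating): v₀ = 11.0 m/s, a = -2.9 m/s².
v² = v₀² + 2aΔx = 11.0² + 2·-2.9·10 = 63.0 → v = 7.94 m/s
t = (v − v₀)/a = (7.94 − 11.0)/-2.9 = 1.06 s

Phase 2 (accelerating): v₀ = 7.94 m/s, a = 2 m/s².
v² = v₀² + 2aΔx = 7.94² + 2·2·107 = 491 → v = 22.2 m/s
t = (v − v₀)/a = (22.2 − 7.94)/2 = 7.11 s

Phase 3 (constant speed): v₀ = 22.2 m/s, a = 0 m/s².
Constant speed: t = d/v = 305/22.2 = 13.8 s

Phase 4 (decelerating): v₀ = 22.2 m/s, a = -2.4 m/s².
v² = v₀² + 2aΔx = 22.2² + 2·-2.4·42 = 289 → v = 17.0 m/s
t = (v − v₀)/a = (17.0 − 22.2)/-2.4 = 2.14 s
Total time = 1.06 + 7.11 + 13.8 + 2.14 = 24.1 s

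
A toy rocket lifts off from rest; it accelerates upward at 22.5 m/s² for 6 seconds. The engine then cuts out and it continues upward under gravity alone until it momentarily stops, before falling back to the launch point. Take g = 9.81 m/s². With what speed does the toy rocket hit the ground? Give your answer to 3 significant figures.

Phase 1 (powered ascent): v₀ = 0 m/s, a = 22.5 m/s².
v = v₀ + at = 0 + (22.5)(6) = 135 m/s
Δx = v₀t + ½at² = 0·6 + 0.5·22.5·6² = 405 m

Phase 2 (coasting upward): v₀ = 135 m/s, a = -9.81 m/s².
v = v₀ + at → t = (0 − 135) / -9.81 = 13.8 s
v² = v₀² + 2aΔx → Δx = (0² − 135²)/(2·-9.81) = 929 m

Phase 3 (free fall): v₀ = 0 m/s, a = -9.81 m/s².
Falls 1330 m from rest: t = √(2·1330/9.81) = 16.5 s; v = g·t = 162 m/s.
Impact speed = 162 m/s

162 m/s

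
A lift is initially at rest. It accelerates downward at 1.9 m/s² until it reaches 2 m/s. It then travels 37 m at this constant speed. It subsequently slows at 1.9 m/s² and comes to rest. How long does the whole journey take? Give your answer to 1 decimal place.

20.6 s

Phase 1 (accelerating): v₀ = 0 m/s, a = 1.9 m/s².
v = v₀ + at → t = (2 − 0) / 1.9 = 1.05 s
v² = v₀² + 2aΔx → Δx = (2² − 0²)/(2·1.9) = 1.05 m

Phase 2 (constant speed): v₀ = 2.00 m/s, a = 0 m/s².
Constant speed: t = d/v = 37/2.00 = 18.5 s

Phase 3 (decelerating): v₀ = 2.00 m/s, a = -1.9 m/s².
v = v₀ + at → t = (0 − 2.00) / -1.9 = 1.05 s
v² = v₀² + 2aΔx → Δx = (0² − 2.00²)/(2·-1.9) = 1.05 m
Total time = 1.05 + 18.5 + 1.05 = 20.6 s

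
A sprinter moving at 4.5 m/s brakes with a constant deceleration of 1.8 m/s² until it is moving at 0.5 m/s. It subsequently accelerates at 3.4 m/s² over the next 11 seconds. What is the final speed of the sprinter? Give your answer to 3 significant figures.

37.9 m/s

Phase 1 (decelerating): v₀ = 4.50 m/s, a = -1.8 m/s².
v = v₀ + at → t = (0.5 − 4.50) / -1.8 = 2.22 s
v² = v₀² + 2aΔx → Δx = (0.5² − 4.50²)/(2·-1.8) = 5.56 m

Phase 2 (accelerating): v₀ = 0.500 m/s, a = 3.4 m/s².
v = v₀ + at = 0.500 + (3.4)(11) = 37.9 m/s
Δx = v₀t + ½at² = 0.500·11 + 0.5·3.4·11² = 211 m
Final speed = 37.9 m/s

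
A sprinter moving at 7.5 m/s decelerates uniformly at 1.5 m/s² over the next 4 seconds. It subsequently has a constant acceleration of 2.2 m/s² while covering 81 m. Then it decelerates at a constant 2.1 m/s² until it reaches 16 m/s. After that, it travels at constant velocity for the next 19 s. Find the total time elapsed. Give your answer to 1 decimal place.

Phase 1 (decelerating): v₀ = 7.50 m/s, a = -1.5 m/s².
v = v₀ + at = 7.50 + (-1.5)(4) = 1.50 m/s
Δx = v₀t + ½at² = 7.50·4 + 0.5·-1.5·4² = 18.0 m

Phase 2 (accelerating): v₀ = 1.50 m/s, a = 2.2 m/s².
v² = v₀² + 2aΔx = 1.50² + 2·2.2·81 = 359 → v = 18.9 m/s
t = (v − v₀)/a = (18.9 − 1.50)/2.2 = 7.93 s

Phase 3 (decelerating): v₀ = 18.9 m/s, a = -2.1 m/s².
v = v₀ + at → t = (16 − 18.9) / -2.1 = 1.40 s
v² = v₀² + 2aΔx → Δx = (16² − 18.9²)/(2·-2.1) = 24.4 m

Phase 4 (constant speed): v₀ = 16.0 m/s, a = 0 m/s².
v = v₀ + at = 16.0 + (0)(19) = 16.0 m/s
Δx = v₀t + ½at² = 16.0·19 + 0.5·0·19² = 304 m
Total time = 4.00 + 7.93 + 1.40 + 19.0 = 32.3 s

32.3 s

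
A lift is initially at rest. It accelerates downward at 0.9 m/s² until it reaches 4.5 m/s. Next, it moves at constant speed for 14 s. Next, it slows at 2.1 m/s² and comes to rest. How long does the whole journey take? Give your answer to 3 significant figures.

21.1 s

Phase 1 (accelerating): v₀ = 0 m/s, a = 0.9 m/s².
v = v₀ + at → t = (4.5 − 0) / 0.9 = 5.00 s
v² = v₀² + 2aΔx → Δx = (4.5² − 0²)/(2·0.9) = 11.2 m

Phase 2 (constant speed): v₀ = 4.50 m/s, a = 0 m/s².
v = v₀ + at = 4.50 + (0)(14) = 4.50 m/s
Δx = v₀t + ½at² = 4.50·14 + 0.5·0·14² = 63.0 m

Phase 3 (decelerating): v₀ = 4.50 m/s, a = -2.1 m/s².
v = v₀ + at → t = (0 − 4.50) / -2.1 = 2.14 s
v² = v₀² + 2aΔx → Δx = (0² − 4.50²)/(2·-2.1) = 4.82 m
Total time = 5.00 + 14.0 + 2.14 = 21.1 s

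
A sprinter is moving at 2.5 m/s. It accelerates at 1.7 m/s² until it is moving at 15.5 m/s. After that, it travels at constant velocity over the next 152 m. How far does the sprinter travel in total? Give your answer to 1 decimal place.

Phase 1 (accelerating): v₀ = 2.50 m/s, a = 1.7 m/s².
v = v₀ + at → t = (15.5 − 2.50) / 1.7 = 7.65 s
v² = v₀² + 2aΔx → Δx = (15.5² − 2.50²)/(2·1.7) = 68.8 m

Phase 2 (constant speed): v₀ = 15.5 m/s, a = 0 m/s².
Constant speed: t = d/v = 152/15.5 = 9.81 s
Total distance = 68.8 + 152 = 221 m

220.8 m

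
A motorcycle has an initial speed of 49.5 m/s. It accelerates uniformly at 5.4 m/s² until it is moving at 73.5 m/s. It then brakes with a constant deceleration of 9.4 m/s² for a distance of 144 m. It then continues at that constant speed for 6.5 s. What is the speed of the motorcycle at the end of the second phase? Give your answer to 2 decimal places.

51.91 m/s

Phase 1 (accelerating): v₀ = 49.5 m/s, a = 5.4 m/s².
v = v₀ + at → t = (73.5 − 49.5) / 5.4 = 4.44 s
v² = v₀² + 2aΔx → Δx = (73.5² − 49.5²)/(2·5.4) = 273 m

Phase 2 (decelerating): v₀ = 73.5 m/s, a = -9.4 m/s².
v² = v₀² + 2aΔx = 73.5² + 2·-9.4·144 = 2700 → v = 51.9 m/s
t = (v − v₀)/a = (51.9 − 73.5)/-9.4 = 2.30 s
Speed at end of phase 2 = 51.9 m/s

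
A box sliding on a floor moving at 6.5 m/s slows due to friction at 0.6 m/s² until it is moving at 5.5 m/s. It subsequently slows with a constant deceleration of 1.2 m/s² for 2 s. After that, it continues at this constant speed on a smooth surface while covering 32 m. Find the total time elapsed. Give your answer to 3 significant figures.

Phase 1 (decelerating): v₀ = 6.50 m/s, a = -0.6 m/s².
v = v₀ + at → t = (5.5 − 6.50) / -0.6 = 1.67 s
v² = v₀² + 2aΔx → Δx = (5.5² − 6.50²)/(2·-0.6) = 10.0 m

Phase 2 (decelerating): v₀ = 5.50 m/s, a = -1.2 m/s².
v = v₀ + at = 5.50 + (-1.2)(2) = 3.10 m/s
Δx = v₀t + ½at² = 5.50·2 + 0.5·-1.2·2² = 8.60 m

Phase 3 (constant speed): v₀ = 3.10 m/s, a = 0 m/s².
Constant speed: t = d/v = 32/3.10 = 10.3 s
Total time = 1.67 + 2.00 + 10.3 = 14.0 s

14.0 s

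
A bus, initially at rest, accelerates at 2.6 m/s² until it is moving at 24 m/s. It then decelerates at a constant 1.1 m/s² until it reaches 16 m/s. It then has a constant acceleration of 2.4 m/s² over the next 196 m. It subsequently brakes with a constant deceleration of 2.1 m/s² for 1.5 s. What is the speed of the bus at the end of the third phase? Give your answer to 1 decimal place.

34.6 m/s

Phase 1 (accelerating): v₀ = 0 m/s, a = 2.6 m/s².
v = v₀ + at → t = (24 − 0) / 2.6 = 9.23 s
v² = v₀² + 2aΔx → Δx = (24² − 0²)/(2·2.6) = 111 m

Phase 2 (decelerating): v₀ = 24.0 m/s, a = -1.1 m/s².
v = v₀ + at → t = (16 − 24.0) / -1.1 = 7.27 s
v² = v₀² + 2aΔx → Δx = (16² − 24.0²)/(2·-1.1) = 145 m

Phase 3 (accelerating): v₀ = 16.0 m/s, a = 2.4 m/s².
v² = v₀² + 2aΔx = 16.0² + 2·2.4·196 = 1200 → v = 34.6 m/s
t = (v − v₀)/a = (34.6 − 16.0)/2.4 = 7.75 s
Speed at end of phase 3 = 34.6 m/s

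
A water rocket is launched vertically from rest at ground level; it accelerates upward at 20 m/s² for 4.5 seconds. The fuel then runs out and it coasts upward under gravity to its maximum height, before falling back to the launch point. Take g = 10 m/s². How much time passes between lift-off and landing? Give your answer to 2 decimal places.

Phase 1 (powered ascent): v₀ = 0 m/s, a = 20 m/s².
v = v₀ + at = 0 + (20)(4.5) = 90.0 m/s
Δx = v₀t + ½at² = 0·4.5 + 0.5·20·4.5² = 202 m

Phase 2 (coasting upward): v₀ = 90.0 m/s, a = -10 m/s².
v = v₀ + at → t = (0 − 90.0) / -10 = 9.00 s
v² = v₀² + 2aΔx → Δx = (0² − 90.0²)/(2·-10) = 405 m

Phase 3 (free fall): v₀ = 0 m/s, a = -10 m/s².
Falls 608 m from rest: t = √(2·608/10) = 11.0 s; v = g·t = 110 m/s.
Total time = 4.50 + 9.00 + 11.0 = 24.5 s

24.52 s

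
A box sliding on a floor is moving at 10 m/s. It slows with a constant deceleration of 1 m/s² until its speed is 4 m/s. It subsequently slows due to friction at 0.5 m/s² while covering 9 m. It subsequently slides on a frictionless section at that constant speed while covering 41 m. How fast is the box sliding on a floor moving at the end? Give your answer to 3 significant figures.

Phase 1 (decelerating): v₀ = 10.0 m/s, a = -1 m/s².
v = v₀ + at → t = (4 − 10.0) / -1 = 6.00 s
v² = v₀² + 2aΔx → Δx = (4² − 10.0²)/(2·-1) = 42.0 m

Phase 2 (decelerating): v₀ = 4.00 m/s, a = -0.5 m/s².
v² = v₀² + 2aΔx = 4.00² + 2·-0.5·9 = 7.00 → v = 2.65 m/s
t = (v − v₀)/a = (2.65 − 4.00)/-0.5 = 2.71 s

Phase 3 (constant speed): v₀ = 2.65 m/s, a = 0 m/s².
Constant speed: t = d/v = 41/2.65 = 15.5 s
Final speed = 2.65 m/s

2.65 m/s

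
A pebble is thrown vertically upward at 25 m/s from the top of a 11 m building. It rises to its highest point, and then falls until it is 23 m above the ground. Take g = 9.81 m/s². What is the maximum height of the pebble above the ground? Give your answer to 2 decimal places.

Phase 1 (rising): v₀ = 25.0 m/s, a = -9.81 m/s².
v = v₀ + at → t = (0 − 25.0) / -9.81 = 2.55 s
v² = v₀² + 2aΔx → Δx = (0² − 25.0²)/(2·-9.81) = 31.9 m
Maximum height = 11 + 31.9 = 42.9 m

42.86 m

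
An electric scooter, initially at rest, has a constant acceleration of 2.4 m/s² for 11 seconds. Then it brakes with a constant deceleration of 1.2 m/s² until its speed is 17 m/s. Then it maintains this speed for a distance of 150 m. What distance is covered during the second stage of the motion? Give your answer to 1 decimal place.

170.0 m

Phase 1 (accelerating): v₀ = 0 m/s, a = 2.4 m/s².
v = v₀ + at = 0 + (2.4)(11) = 26.4 m/s
Δx = v₀t + ½at² = 0·11 + 0.5·2.4·11² = 145 m

Phase 2 (decelerating): v₀ = 26.4 m/s, a = -1.2 m/s².
v = v₀ + at → t = (17 − 26.4) / -1.2 = 7.83 s
v² = v₀² + 2aΔx → Δx = (17² − 26.4²)/(2·-1.2) = 170 m
Distance in phase 2 = 170 m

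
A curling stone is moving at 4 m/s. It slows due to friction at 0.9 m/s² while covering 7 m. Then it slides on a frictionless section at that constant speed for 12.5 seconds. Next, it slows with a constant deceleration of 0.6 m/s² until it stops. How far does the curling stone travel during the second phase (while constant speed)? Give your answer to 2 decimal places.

23.05 m

Phase 1 (decelerating): v₀ = 4.00 m/s, a = -0.9 m/s².
v² = v₀² + 2aΔx = 4.00² + 2·-0.9·7 = 3.40 → v = 1.84 m/s
t = (v − v₀)/a = (1.84 − 4.00)/-0.9 = 2.40 s

Phase 2 (constant speed): v₀ = 1.84 m/s, a = 0 m/s².
v = v₀ + at = 1.84 + (0)(12.5) = 1.84 m/s
Δx = v₀t + ½at² = 1.84·12.5 + 0.5·0·12.5² = 23.0 m
Distance in phase 2 = 23.0 m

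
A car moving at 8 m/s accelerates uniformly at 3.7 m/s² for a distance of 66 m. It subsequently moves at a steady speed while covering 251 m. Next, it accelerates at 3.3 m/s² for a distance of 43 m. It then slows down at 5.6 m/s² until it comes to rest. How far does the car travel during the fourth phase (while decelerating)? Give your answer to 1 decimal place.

74.7 m

Phase 1 (accelerating): v₀ = 8.00 m/s, a = 3.7 m/s².
v² = v₀² + 2aΔx = 8.00² + 2·3.7·66 = 552 → v = 23.5 m/s
t = (v − v₀)/a = (23.5 − 8.00)/3.7 = 4.19 s

Phase 2 (constant speed): v₀ = 23.5 m/s, a = 0 m/s².
Constant speed: t = d/v = 251/23.5 = 10.7 s

Phase 3 (accelerating): v₀ = 23.5 m/s, a = 3.3 m/s².
v² = v₀² + 2aΔx = 23.5² + 2·3.3·43 = 836 → v = 28.9 m/s
t = (v − v₀)/a = (28.9 − 23.5)/3.3 = 1.64 s

Phase 4 (decelerating): v₀ = 28.9 m/s, a = -5.6 m/s².
v = v₀ + at → t = (0 − 28.9) / -5.6 = 5.16 s
v² = v₀² + 2aΔx → Δx = (0² − 28.9²)/(2·-5.6) = 74.7 m
Distance in phase 4 = 74.7 m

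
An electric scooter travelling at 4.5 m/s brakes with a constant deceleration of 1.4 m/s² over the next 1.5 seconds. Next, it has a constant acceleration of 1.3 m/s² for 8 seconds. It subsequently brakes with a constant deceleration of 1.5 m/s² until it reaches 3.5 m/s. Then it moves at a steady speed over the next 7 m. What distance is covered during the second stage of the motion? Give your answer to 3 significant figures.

60.8 m

Phase 1 (decelerating): v₀ = 4.50 m/s, a = -1.4 m/s².
v = v₀ + at = 4.50 + (-1.4)(1.5) = 2.40 m/s
Δx = v₀t + ½at² = 4.50·1.5 + 0.5·-1.4·1.5² = 5.18 m

Phase 2 (accelerating): v₀ = 2.40 m/s, a = 1.3 m/s².
v = v₀ + at = 2.40 + (1.3)(8) = 12.8 m/s
Δx = v₀t + ½at² = 2.40·8 + 0.5·1.3·8² = 60.8 m
Distance in phase 2 = 60.8 m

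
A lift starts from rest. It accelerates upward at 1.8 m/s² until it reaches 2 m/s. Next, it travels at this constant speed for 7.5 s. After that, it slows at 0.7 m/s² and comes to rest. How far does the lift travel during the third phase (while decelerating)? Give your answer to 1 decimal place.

Phase 1 (accelerating): v₀ = 0 m/s, a = 1.8 m/s².
v = v₀ + at → t = (2 − 0) / 1.8 = 1.11 s
v² = v₀² + 2aΔx → Δx = (2² − 0²)/(2·1.8) = 1.11 m

Phase 2 (constant speed): v₀ = 2.00 m/s, a = 0 m/s².
v = v₀ + at = 2.00 + (0)(7.5) = 2.00 m/s
Δx = v₀t + ½at² = 2.00·7.5 + 0.5·0·7.5² = 15.0 m

Phase 3 (decelerating): v₀ = 2.00 m/s, a = -0.7 m/s².
v = v₀ + at → t = (0 − 2.00) / -0.7 = 2.86 s
v² = v₀² + 2aΔx → Δx = (0² − 2.00²)/(2·-0.7) = 2.86 m
Distance in phase 3 = 2.86 m

2.9 m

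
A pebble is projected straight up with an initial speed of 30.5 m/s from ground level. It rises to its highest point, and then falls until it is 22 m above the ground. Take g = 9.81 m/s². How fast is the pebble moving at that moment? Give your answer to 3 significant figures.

Phase 1 (rising): v₀ = 30.5 m/s, a = -9.81 m/s².
v = v₀ + at → t = (0 − 30.5) / -9.81 = 3.11 s
v² = v₀² + 2aΔx → Δx = (0² − 30.5²)/(2·-9.81) = 47.4 m

Phase 2 (falling): v₀ = 0 m/s, a = -9.81 m/s².
Falls 25.4 m from rest: t = √(2·25.4/9.81) = 2.28 s; v = g·t = 22.3 m/s.
Final speed = 22.3 m/s

22.3 m/s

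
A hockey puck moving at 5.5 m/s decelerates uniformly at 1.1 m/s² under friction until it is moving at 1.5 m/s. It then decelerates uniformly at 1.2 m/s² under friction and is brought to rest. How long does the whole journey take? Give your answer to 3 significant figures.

Phase 1 (decelerating): v₀ = 5.50 m/s, a = -1.1 m/s².
v = v₀ + at → t = (1.5 − 5.50) / -1.1 = 3.64 s
v² = v₀² + 2aΔx → Δx = (1.5² − 5.50²)/(2·-1.1) = 12.7 m

Phase 2 (decelerating): v₀ = 1.50 m/s, a = -1.2 m/s².
v = v₀ + at → t = (0 − 1.50) / -1.2 = 1.25 s
v² = v₀² + 2aΔx → Δx = (0² − 1.50²)/(2·-1.2) = 0.938 m
Total time = 3.64 + 1.25 = 4.89 s

4.89 s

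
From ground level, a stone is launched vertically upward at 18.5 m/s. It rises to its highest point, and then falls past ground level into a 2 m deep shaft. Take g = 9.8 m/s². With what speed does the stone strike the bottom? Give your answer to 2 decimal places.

Phase 1 (rising): v₀ = 18.5 m/s, a = -9.8 m/s².
v = v₀ + at → t = (0 − 18.5) / -9.8 = 1.89 s
v² = v₀² + 2aΔx → Δx = (0² − 18.5²)/(2·-9.8) = 17.5 m

Phase 2 (falling): v₀ = 0 m/s, a = -9.8 m/s².
Falls 19.5 m from rest: t = √(2·19.5/9.8) = 1.99 s; v = g·t = 19.5 m/s.
Final speed = 19.5 m/s

19.53 m/s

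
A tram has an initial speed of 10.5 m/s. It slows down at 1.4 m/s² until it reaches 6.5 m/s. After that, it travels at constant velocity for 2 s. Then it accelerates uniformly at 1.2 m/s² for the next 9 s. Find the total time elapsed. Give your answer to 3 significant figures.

Phase 1 (decelerating): v₀ = 10.5 m/s, a = -1.4 m/s².
v = v₀ + at → t = (6.5 − 10.5) / -1.4 = 2.86 s
v² = v₀² + 2aΔx → Δx = (6.5² − 10.5²)/(2·-1.4) = 24.3 m

Phase 2 (constant speed): v₀ = 6.50 m/s, a = 0 m/s².
v = v₀ + at = 6.50 + (0)(2) = 6.50 m/s
Δx = v₀t + ½at² = 6.50·2 + 0.5·0·2² = 13.0 m

Phase 3 (accelerating): v₀ = 6.50 m/s, a = 1.2 m/s².
v = v₀ + at = 6.50 + (1.2)(9) = 17.3 m/s
Δx = v₀t + ½at² = 6.50·9 + 0.5·1.2·9² = 107 m
Total time = 2.86 + 2.00 + 9.00 = 13.9 s

13.9 s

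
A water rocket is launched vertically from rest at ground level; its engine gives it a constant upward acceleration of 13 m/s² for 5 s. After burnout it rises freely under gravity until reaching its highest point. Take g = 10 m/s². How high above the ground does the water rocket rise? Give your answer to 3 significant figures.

374 m

Phase 1 (powered ascent): v₀ = 0 m/s, a = 13 m/s².
v = v₀ + at = 0 + (13)(5) = 65.0 m/s
Δx = v₀t + ½at² = 0·5 + 0.5·13·5² = 162 m

Phase 2 (coasting upward): v₀ = 65.0 m/s, a = -10 m/s².
v = v₀ + at → t = (0 − 65.0) / -10 = 6.50 s
v² = v₀² + 2aΔx → Δx = (0² − 65.0²)/(2·-10) = 211 m
Maximum height = 162 + 211 = 374 m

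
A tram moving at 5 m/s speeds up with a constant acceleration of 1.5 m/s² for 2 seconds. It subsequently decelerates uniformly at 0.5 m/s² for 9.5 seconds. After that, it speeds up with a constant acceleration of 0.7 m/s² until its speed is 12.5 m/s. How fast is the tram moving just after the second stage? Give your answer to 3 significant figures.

3.25 m/s

Phase 1 (accelerating): v₀ = 5.00 m/s, a = 1.5 m/s².
v = v₀ + at = 5.00 + (1.5)(2) = 8.00 m/s
Δx = v₀t + ½at² = 5.00·2 + 0.5·1.5·2² = 13.0 m

Phase 2 (decelerating): v₀ = 8.00 m/s, a = -0.5 m/s².
v = v₀ + at = 8.00 + (-0.5)(9.5) = 3.25 m/s
Δx = v₀t + ½at² = 8.00·9.5 + 0.5·-0.5·9.5² = 53.4 m
Speed at end of phase 2 = 3.25 m/s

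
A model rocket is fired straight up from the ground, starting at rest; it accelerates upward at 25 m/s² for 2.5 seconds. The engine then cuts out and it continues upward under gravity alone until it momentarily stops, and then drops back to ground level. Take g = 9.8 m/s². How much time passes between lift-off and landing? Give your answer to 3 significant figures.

16.4 s

Phase 1 (powered ascent): v₀ = 0 m/s, a = 25 m/s².
v = v₀ + at = 0 + (25)(2.5) = 62.5 m/s
Δx = v₀t + ½at² = 0·2.5 + 0.5·25·2.5² = 78.1 m

Phase 2 (coasting upward): v₀ = 62.5 m/s, a = -9.8 m/s².
v = v₀ + at → t = (0 − 62.5) / -9.8 = 6.38 s
v² = v₀² + 2aΔx → Δx = (0² − 62.5²)/(2·-9.8) = 199 m

Phase 3 (free fall): v₀ = 0 m/s, a = -9.8 m/s².
Falls 277 m from rest: t = √(2·277/9.8) = 7.52 s; v = g·t = 73.7 m/s.
Total time = 2.50 + 6.38 + 7.52 = 16.4 s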